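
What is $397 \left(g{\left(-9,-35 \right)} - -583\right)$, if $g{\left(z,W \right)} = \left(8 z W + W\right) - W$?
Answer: $1231891$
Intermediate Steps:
$g{\left(z,W \right)} = 8 W z$ ($g{\left(z,W \right)} = \left(8 W z + W\right) - W = \left(W + 8 W z\right) - W = 8 W z$)
$397 \left(g{\left(-9,-35 \right)} - -583\right) = 397 \left(8 \left(-35\right) \left(-9\right) - -583\right) = 397 \left(2520 + \left(-161 + 744\right)\right) = 397 \left(2520 + 583\right) = 397 \cdot 3103 = 1231891$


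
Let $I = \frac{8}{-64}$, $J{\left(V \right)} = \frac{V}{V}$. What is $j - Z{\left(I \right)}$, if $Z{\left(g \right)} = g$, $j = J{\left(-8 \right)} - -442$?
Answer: $\frac{3545}{8} \approx 443.13$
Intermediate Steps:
$J{\left(V \right)} = 1$
$I = - \frac{1}{8}$ ($I = 8 \left(- \frac{1}{64}\right) = - \frac{1}{8} \approx -0.125$)
$j = 443$ ($j = 1 - -442 = 1 + 442 = 443$)
$j - Z{\left(I \right)} = 443 - - \frac{1}{8} = 443 + \frac{1}{8} = \frac{3545}{8}$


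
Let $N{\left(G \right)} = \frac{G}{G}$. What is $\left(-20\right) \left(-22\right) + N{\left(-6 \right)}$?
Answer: $441$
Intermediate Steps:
$N{\left(G \right)} = 1$
$\left(-20\right) \left(-22\right) + N{\left(-6 \right)} = \left(-20\right) \left(-22\right) + 1 = 440 + 1 = 441$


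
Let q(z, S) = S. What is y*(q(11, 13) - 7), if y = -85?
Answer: -510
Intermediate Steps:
y*(q(11, 13) - 7) = -85*(13 - 7) = -85*6 = -510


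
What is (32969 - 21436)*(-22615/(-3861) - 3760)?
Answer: -167167894085/3861 ≈ -4.3297e+7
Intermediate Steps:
(32969 - 21436)*(-22615/(-3861) - 3760) = 11533*(-22615*(-1/3861) - 3760) = 11533*(22615/3861 - 3760) = 11533*(-14494745/3861) = -167167894085/3861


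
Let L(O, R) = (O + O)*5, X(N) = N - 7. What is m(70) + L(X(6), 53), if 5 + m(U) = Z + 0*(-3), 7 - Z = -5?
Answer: -3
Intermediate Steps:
X(N) = -7 + N
Z = 12 (Z = 7 - 1*(-5) = 7 + 5 = 12)
L(O, R) = 10*O (L(O, R) = (2*O)*5 = 10*O)
m(U) = 7 (m(U) = -5 + (12 + 0*(-3)) = -5 + (12 + 0) = -5 + 12 = 7)
m(70) + L(X(6), 53) = 7 + 10*(-7 + 6) = 7 + 10*(-1) = 7 - 10 = -3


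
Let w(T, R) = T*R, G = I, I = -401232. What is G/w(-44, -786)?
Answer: -16718/1441 ≈ -11.602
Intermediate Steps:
G = -401232
w(T, R) = R*T
G/w(-44, -786) = -401232/((-786*(-44))) = -401232/34584 = -401232*1/34584 = -16718/1441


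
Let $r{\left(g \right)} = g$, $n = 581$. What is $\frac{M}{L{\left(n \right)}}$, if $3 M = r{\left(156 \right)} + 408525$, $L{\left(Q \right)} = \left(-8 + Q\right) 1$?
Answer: $\frac{45409}{191} \approx 237.74$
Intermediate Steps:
$L{\left(Q \right)} = -8 + Q$
$M = 136227$ ($M = \frac{156 + 408525}{3} = \frac{1}{3} \cdot 408681 = 136227$)
$\frac{M}{L{\left(n \right)}} = \frac{136227}{-8 + 581} = \frac{136227}{573} = 136227 \cdot \frac{1}{573} = \frac{45409}{191}$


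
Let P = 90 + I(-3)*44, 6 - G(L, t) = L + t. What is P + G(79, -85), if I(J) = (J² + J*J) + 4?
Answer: 1070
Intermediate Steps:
G(L, t) = 6 - L - t (G(L, t) = 6 - (L + t) = 6 + (-L - t) = 6 - L - t)
I(J) = 4 + 2*J² (I(J) = (J² + J²) + 4 = 2*J² + 4 = 4 + 2*J²)
P = 1058 (P = 90 + (4 + 2*(-3)²)*44 = 90 + (4 + 2*9)*44 = 90 + (4 + 18)*44 = 90 + 22*44 = 90 + 968 = 1058)
P + G(79, -85) = 1058 + (6 - 1*79 - 1*(-85)) = 1058 + (6 - 79 + 85) = 1058 + 12 = 1070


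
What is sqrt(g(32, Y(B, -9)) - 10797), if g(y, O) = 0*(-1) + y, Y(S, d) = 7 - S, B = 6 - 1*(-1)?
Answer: I*sqrt(10765) ≈ 103.75*I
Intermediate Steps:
B = 7 (B = 6 + 1 = 7)
g(y, O) = y (g(y, O) = 0 + y = y)
sqrt(g(32, Y(B, -9)) - 10797) = sqrt(32 - 10797) = sqrt(-10765) = I*sqrt(10765)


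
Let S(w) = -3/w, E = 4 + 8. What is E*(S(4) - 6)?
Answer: -81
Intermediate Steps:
E = 12
E*(S(4) - 6) = 12*(-3/4 - 6) = 12*(-3*¼ - 6) = 12*(-¾ - 6) = 12*(-27/4) = -81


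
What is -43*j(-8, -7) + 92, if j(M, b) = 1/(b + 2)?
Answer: 503/5 ≈ 100.60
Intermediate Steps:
j(M, b) = 1/(2 + b)
-43*j(-8, -7) + 92 = -43/(2 - 7) + 92 = -43/(-5) + 92 = -43*(-⅕) + 92 = 43/5 + 92 = 503/5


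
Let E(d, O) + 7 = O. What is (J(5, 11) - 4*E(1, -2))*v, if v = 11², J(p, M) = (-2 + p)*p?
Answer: 6171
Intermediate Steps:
E(d, O) = -7 + O
J(p, M) = p*(-2 + p)
v = 121
(J(5, 11) - 4*E(1, -2))*v = (5*(-2 + 5) - 4*(-7 - 2))*121 = (5*3 - 4*(-9))*121 = (15 + 36)*121 = 51*121 = 6171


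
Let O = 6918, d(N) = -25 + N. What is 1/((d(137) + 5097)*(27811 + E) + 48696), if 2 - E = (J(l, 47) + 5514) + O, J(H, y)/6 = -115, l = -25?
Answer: 1/83762535 ≈ 1.1939e-8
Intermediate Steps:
J(H, y) = -690 (J(H, y) = 6*(-115) = -690)
E = -11740 (E = 2 - ((-690 + 5514) + 6918) = 2 - (4824 + 6918) = 2 - 1*11742 = 2 - 11742 = -11740)
1/((d(137) + 5097)*(27811 + E) + 48696) = 1/(((-25 + 137) + 5097)*(27811 - 11740) + 48696) = 1/((112 + 5097)*16071 + 48696) = 1/(5209*16071 + 48696) = 1/(83713839 + 48696) = 1/83762535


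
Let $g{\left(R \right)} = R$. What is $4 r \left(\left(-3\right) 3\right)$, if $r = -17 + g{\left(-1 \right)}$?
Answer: $648$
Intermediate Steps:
$r = -18$ ($r = -17 - 1 = -18$)
$4 r \left(\left(-3\right) 3\right) = 4 \left(-18\right) \left(\left(-3\right) 3\right) = \left(-72\right) \left(-9\right) = 648$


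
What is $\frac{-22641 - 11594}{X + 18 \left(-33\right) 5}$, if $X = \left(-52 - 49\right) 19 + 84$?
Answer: $\frac{6847}{961} \approx 7.1249$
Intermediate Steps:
$X = -1835$ ($X = \left(-52 - 49\right) 19 + 84 = \left(-101\right) 19 + 84 = -1919 + 84 = -1835$)
$\frac{-22641 - 11594}{X + 18 \left(-33\right) 5} = \frac{-22641 - 11594}{-1835 + 18 \left(-33\right) 5} = - \frac{34235}{-1835 - 2970} = - \frac{34235}{-4805} = \left(-34235\right) \left(- \frac{1}{4805}\right) = \frac{6847}{961}$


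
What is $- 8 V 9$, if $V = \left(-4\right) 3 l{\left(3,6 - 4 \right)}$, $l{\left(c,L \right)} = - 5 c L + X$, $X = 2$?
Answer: $-24192$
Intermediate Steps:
$l{\left(c,L \right)} = 2 - 5 L c$ ($l{\left(c,L \right)} = - 5 c L + 2 = - 5 L c + 2 = 2 - 5 L c$)
$V = 336$ ($V = \left(-4\right) 3 \left(2 - 5 \left(6 - 4\right) 3\right) = - 12 \left(2 - 10 \cdot 3\right) = - 12 \left(2 - 30\right) = \left(-12\right) \left(-28\right) = 336$)
$- 8 V 9 = \left(-8\right) 336 \cdot 9 = \left(-2688\right) 9 = -24192$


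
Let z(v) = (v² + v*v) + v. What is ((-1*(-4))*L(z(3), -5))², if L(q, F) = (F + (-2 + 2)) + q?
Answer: 4096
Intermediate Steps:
z(v) = v + 2*v² (z(v) = (v² + v²) + v = 2*v² + v = v + 2*v²)
L(q, F) = F + q (L(q, F) = (F + 0) + q = F + q)
((-1*(-4))*L(z(3), -5))² = ((-1*(-4))*(-5 + 3*(1 + 2*3)))² = (4*(-5 + 3*(1 + 6)))² = (4*(-5 + 3*7))² = (4*(-5 + 21))² = (4*16)² = 64² = 4096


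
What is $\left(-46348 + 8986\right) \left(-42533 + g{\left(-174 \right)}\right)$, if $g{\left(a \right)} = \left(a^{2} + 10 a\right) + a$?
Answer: $529456902$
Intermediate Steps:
$g{\left(a \right)} = a^{2} + 11 a$
$\left(-46348 + 8986\right) \left(-42533 + g{\left(-174 \right)}\right) = \left(-46348 + 8986\right) \left(-42533 - 174 \left(11 - 174\right)\right) = - 37362 \left(-42533 - -28362\right) = - 37362 \left(-42533 + 28362\right) = \left(-37362\right) \left(-14171\right) = 529456902$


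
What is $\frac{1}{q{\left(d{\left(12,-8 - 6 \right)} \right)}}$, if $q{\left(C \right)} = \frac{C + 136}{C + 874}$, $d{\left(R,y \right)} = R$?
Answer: $\frac{443}{74} \approx 5.9865$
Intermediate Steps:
$q{\left(C \right)} = \frac{136 + C}{874 + C}$
$\frac{1}{q{\left(d{\left(12,-8 - 6 \right)} \right)}} = \frac{1}{\frac{1}{874 + 12} \left(136 + 12\right)} = \frac{1}{\frac{1}{886} \cdot 148} = \frac{1}{\frac{74}{443}} = \frac{443}{74}$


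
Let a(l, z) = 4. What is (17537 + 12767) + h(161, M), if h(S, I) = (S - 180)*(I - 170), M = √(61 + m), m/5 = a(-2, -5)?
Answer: 33363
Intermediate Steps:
m = 20 (m = 5*4 = 20)
M = 9 (M = √(61 + 20) = √81 = 9)
h(S, I) = (-180 + S)*(-170 + I)
(17537 + 12767) + h(161, M) = (17537 + 12767) + (30600 - 180*9 - 170*161 + 9*161) = 30304 + (30600 - 1620 - 27370 + 1449) = 30304 + 3059 = 33363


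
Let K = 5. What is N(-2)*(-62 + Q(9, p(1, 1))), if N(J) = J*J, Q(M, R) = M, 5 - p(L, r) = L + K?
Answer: -212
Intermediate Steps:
p(L, r) = -L (p(L, r) = 5 - (L + 5) = 5 - (5 + L) = 5 + (-5 - L) = -L)
N(J) = J**2
N(-2)*(-62 + Q(9, p(1, 1))) = (-2)**2*(-62 + 9) = 4*(-53) = -212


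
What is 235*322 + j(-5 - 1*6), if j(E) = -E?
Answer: 75681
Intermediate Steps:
235*322 + j(-5 - 1*6) = 235*322 - (-5 - 1*6) = 75670 - (-5 - 6) = 75670 - 1*(-11) = 75670 + 11 = 75681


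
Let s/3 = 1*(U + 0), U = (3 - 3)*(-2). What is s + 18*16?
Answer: 288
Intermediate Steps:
U = 0 (U = 0*(-2) = 0)
s = 0 (s = 3*(1*(0 + 0)) = 3*(1*0) = 3*0 = 0)
s + 18*16 = 0 + 18*16 = 0 + 288 = 288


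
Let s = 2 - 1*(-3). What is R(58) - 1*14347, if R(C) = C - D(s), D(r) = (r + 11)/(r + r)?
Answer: -71453/5 ≈ -14291.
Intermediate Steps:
s = 5 (s = 2 + 3 = 5)
D(r) = (11 + r)/(2*r) (D(r) = (11 + r)/((2*r)) = (11 + r)*(1/(2*r)) = (11 + r)/(2*r))
R(C) = -8/5 + C (R(C) = C - (11 + 5)/(2*5) = C - 16/(2*5) = C - 1*8/5 = C - 8/5 = -8/5 + C)
R(58) - 1*14347 = (-8/5 + 58) - 1*14347 = 282/5 - 14347 = -71453/5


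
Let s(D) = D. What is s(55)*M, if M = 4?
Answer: 220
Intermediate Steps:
s(55)*M = 55*4 = 220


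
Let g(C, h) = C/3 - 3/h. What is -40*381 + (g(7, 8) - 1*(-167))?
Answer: -361705/24 ≈ -15071.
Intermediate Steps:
g(C, h) = -3/h + C/3 (g(C, h) = C*(1/3) - 3/h = C/3 - 3/h = -3/h + C/3)
-40*381 + (g(7, 8) - 1*(-167)) = -40*381 + ((-3/8 + (1/3)*7) - 1*(-167)) = -15240 + ((-3*1/8 + 7/3) + 167) = -15240 + ((-3/8 + 7/3) + 167) = -15240 + (47/24 + 167) = -15240 + 4055/24 = -361705/24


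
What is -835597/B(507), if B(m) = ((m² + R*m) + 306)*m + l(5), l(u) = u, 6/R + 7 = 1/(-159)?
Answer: -465427529/72554185057 ≈ -0.0064149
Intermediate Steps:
R = -477/557 (R = 6/(-7 + 1/(-159)) = 6/(-7 - 1/159) = 6/(-1114/159) = 6*(-159/1114) = -477/557 ≈ -0.85637)
B(m) = 5 + m*(306 + m² - 477*m/557) (B(m) = ((m² - 477*m/557) + 306)*m + 5 = (306 + m² - 477*m/557)*m + 5 = m*(306 + m² - 477*m/557) + 5 = 5 + m*(306 + m² - 477*m/557))
-835597/B(507) = -835597/(5 + 507³ + 306*507 - 477/557*507²) = -835597/(5 + 130323843 + 155142 - 477/557*257049) = -835597/(5 + 130323843 + 155142 - 122612373/557) = -835597/72554185057/557 = -835597*557/72554185057 = -465427529/72554185057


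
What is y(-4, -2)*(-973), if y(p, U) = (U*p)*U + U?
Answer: 17514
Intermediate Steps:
y(p, U) = U + p*U**2 (y(p, U) = p*U**2 + U = U + p*U**2)
y(-4, -2)*(-973) = -2*(1 - 2*(-4))*(-973) = -2*(1 + 8)*(-973) = -2*9*(-973) = -18*(-973) = 17514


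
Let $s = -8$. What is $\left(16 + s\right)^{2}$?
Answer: $64$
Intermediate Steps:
$\left(16 + s\right)^{2} = \left(16 - 8\right)^{2} = 8^{2} = 64$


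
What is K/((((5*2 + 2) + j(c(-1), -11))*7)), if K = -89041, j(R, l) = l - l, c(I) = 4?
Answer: -89041/84 ≈ -1060.0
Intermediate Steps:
j(R, l) = 0
K/((((5*2 + 2) + j(c(-1), -11))*7)) = -89041*1/(7*((5*2 + 2) + 0)) = -89041*1/(7*((10 + 2) + 0)) = -89041*1/(7*(12 + 0)) = -89041/(12*7) = -89041/84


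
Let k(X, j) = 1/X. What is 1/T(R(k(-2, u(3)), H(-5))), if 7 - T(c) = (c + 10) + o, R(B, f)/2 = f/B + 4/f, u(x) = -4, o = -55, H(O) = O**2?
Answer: 25/3792 ≈ 0.0065928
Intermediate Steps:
R(B, f) = 8/f + 2*f/B (R(B, f) = 2*(f/B + 4/f) = 2*(4/f + f/B) = 8/f + 2*f/B)
T(c) = 52 - c (T(c) = 7 - ((c + 10) - 55) = 7 - ((10 + c) - 55) = 7 - (-45 + c) = 7 + (45 - c) = 52 - c)
1/T(R(k(-2, u(3)), H(-5))) = 1/(52 - (8/((-5)**2) + 2*(-5)**2/1/(-2))) = 1/(52 - (8/25 + 2*25/(-1/2))) = 1/(52 - (8*(1/25) + 2*25*(-2))) = 1/(52 - (8/25 - 100)) = 1/(52 - 1*(-2492/25)) = 1/(52 + 2492/25) = 1/(3792/25) = 25/3792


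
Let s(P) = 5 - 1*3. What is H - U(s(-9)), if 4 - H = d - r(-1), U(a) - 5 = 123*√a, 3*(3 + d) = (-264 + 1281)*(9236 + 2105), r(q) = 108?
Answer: -3844489 - 123*√2 ≈ -3.8447e+6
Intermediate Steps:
s(P) = 2 (s(P) = 5 - 3 = 2)
d = 3844596 (d = -3 + ((-264 + 1281)*(9236 + 2105))/3 = -3 + (1017*11341)/3 = -3 + (⅓)*11533797 = -3 + 3844599 = 3844596)
U(a) = 5 + 123*√a
H = -3844484 (H = 4 - (3844596 - 1*108) = 4 - (3844596 - 108) = 4 - 1*3844488 = 4 - 3844488 = -3844484)
H - U(s(-9)) = -3844484 - (5 + 123*√2) = -3844484 + (-5 - 123*√2) = -3844489 - 123*√2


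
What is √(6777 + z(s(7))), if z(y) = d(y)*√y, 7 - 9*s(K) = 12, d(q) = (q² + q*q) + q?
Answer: √(4940433 + 15*I*√5)/27 ≈ 82.323 + 0.00027945*I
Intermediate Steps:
d(q) = q + 2*q² (d(q) = (q² + q²) + q = 2*q² + q = q + 2*q²)
s(K) = -5/9 (s(K) = 7/9 - ⅑*12 = 7/9 - 4/3 = -5/9)
z(y) = y^(3/2)*(1 + 2*y) (z(y) = (y*(1 + 2*y))*√y = y^(3/2)*(1 + 2*y))
√(6777 + z(s(7))) = √(6777 + (-5/9)^(3/2)*(1 + 2*(-5/9))) = √(6777 + (-5*I*√5/27)*(1 - 10/9)) = √(6777 - 5*I*√5/27*(-⅑)) = √(6777 + 5*I*√5/243)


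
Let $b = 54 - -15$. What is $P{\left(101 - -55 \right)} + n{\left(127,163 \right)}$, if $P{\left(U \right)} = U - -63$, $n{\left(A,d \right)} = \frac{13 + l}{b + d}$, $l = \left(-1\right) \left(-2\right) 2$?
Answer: $\frac{50825}{232} \approx 219.07$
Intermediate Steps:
$b = 69$ ($b = 54 + 15 = 69$)
$l = 4$ ($l = 2 \cdot 2 = 4$)
$n{\left(A,d \right)} = \frac{17}{69 + d}$ ($n{\left(A,d \right)} = \frac{13 + 4}{69 + d} = \frac{17}{69 + d}$)
$P{\left(U \right)} = 63 + U$ ($P{\left(U \right)} = U + 63 = 63 + U$)
$P{\left(101 - -55 \right)} + n{\left(127,163 \right)} = \left(63 + \left(101 - -55\right)\right) + \frac{17}{69 + 163} = \left(63 + \left(101 + 55\right)\right) + \frac{17}{232} = \left(63 + 156\right) + 17 \cdot \frac{1}{232} = 219 + \frac{17}{232} = \frac{50825}{232}$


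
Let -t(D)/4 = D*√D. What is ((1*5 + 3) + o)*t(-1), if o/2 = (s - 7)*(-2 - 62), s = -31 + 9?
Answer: 14880*I ≈ 14880.0*I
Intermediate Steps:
s = -22
o = 3712 (o = 2*((-22 - 7)*(-2 - 62)) = 2*(-29*(-64)) = 2*1856 = 3712)
t(D) = -4*D^(3/2) (t(D) = -4*D*√D = -4*D^(3/2))
((1*5 + 3) + o)*t(-1) = ((1*5 + 3) + 3712)*(-(-4)*I) = ((5 + 3) + 3712)*(-(-4)*I) = (8 + 3712)*(4*I) = 3720*(4*I) = 14880*I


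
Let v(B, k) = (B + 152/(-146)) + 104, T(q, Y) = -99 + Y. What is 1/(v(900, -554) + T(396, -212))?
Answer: 73/50513 ≈ 0.0014452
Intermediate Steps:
v(B, k) = 7516/73 + B (v(B, k) = (B + 152*(-1/146)) + 104 = (B - 76/73) + 104 = (-76/73 + B) + 104 = 7516/73 + B)
1/(v(900, -554) + T(396, -212)) = 1/((7516/73 + 900) + (-99 - 212)) = 1/(73216/73 - 311) = 1/(50513/73) = 73/50513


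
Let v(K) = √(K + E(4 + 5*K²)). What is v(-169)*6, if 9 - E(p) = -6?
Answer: 6*I*√154 ≈ 74.458*I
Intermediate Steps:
E(p) = 15 (E(p) = 9 - 1*(-6) = 9 + 6 = 15)
v(K) = √(15 + K) (v(K) = √(K + 15) = √(15 + K))
v(-169)*6 = √(15 - 169)*6 = √(-154)*6 = (I*√154)*6 = 6*I*√154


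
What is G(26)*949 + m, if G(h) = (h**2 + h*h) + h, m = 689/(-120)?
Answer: 156925951/120 ≈ 1.3077e+6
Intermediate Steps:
m = -689/120 (m = 689*(-1/120) = -689/120 ≈ -5.7417)
G(h) = h + 2*h**2 (G(h) = (h**2 + h**2) + h = 2*h**2 + h = h + 2*h**2)
G(26)*949 + m = (26*(1 + 2*26))*949 - 689/120 = (26*(1 + 52))*949 - 689/120 = (26*53)*949 - 689/120 = 1378*949 - 689/120 = 1307722 - 689/120 = 156925951/120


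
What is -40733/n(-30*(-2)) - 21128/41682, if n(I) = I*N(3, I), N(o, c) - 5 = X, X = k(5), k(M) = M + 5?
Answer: -286141351/6252300 ≈ -45.766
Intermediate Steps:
k(M) = 5 + M
X = 10 (X = 5 + 5 = 10)
N(o, c) = 15 (N(o, c) = 5 + 10 = 15)
n(I) = 15*I (n(I) = I*15 = 15*I)
-40733/n(-30*(-2)) - 21128/41682 = -40733/(15*(-30*(-2))) - 21128/41682 = -40733/(15*60) - 21128*1/41682 = -40733/900 - 10564/20841 = -286141351/6252300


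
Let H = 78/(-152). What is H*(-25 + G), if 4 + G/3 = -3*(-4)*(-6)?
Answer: 9867/76 ≈ 129.83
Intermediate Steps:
G = -228 (G = -12 + 3*(-3*(-4)*(-6)) = -12 + 3*(12*(-6)) = -12 + 3*(-72) = -12 - 216 = -228)
H = -39/76 (H = 78*(-1/152) = -39/76 ≈ -0.51316)
H*(-25 + G) = -39*(-25 - 228)/76 = -39/76*(-253) = 9867/76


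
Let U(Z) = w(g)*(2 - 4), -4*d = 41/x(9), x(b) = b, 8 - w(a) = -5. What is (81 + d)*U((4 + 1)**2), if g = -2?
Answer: -37375/18 ≈ -2076.4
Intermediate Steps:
w(a) = 13 (w(a) = 8 - 1*(-5) = 8 + 5 = 13)
d = -41/36 (d = -41/(4*9) = -1/4*41/9 = -41/36 ≈ -1.1389)
U(Z) = -26 (U(Z) = 13*(2 - 4) = 13*(-2) = -26)
(81 + d)*U((4 + 1)**2) = (81 - 41/36)*(-26) = (2875/36)*(-26) = -37375/18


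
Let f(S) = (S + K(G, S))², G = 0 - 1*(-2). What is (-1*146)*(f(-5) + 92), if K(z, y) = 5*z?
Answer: -17082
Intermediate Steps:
G = 2 (G = 0 + 2 = 2)
f(S) = (10 + S)² (f(S) = (S + 5*2)² = (S + 10)² = (10 + S)²)
(-1*146)*(f(-5) + 92) = (-1*146)*((10 - 5)² + 92) = -146*(5² + 92) = -146*(25 + 92) = -146*117 = -17082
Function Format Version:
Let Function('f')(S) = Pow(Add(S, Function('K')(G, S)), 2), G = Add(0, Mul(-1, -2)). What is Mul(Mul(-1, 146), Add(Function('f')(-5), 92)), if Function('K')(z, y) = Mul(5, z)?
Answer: -17082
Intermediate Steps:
G = 2 (G = Add(0, 2) = 2)
Function('f')(S) = Pow(Add(10, S), 2) (Function('f')(S) = Pow(Add(S, Mul(5, 2)), 2) = Pow(Add(S, 10), 2) = Pow(Add(10, S), 2))
Mul(Mul(-1, 146), Add(Function('f')(-5), 92)) = Mul(Mul(-1, 146), Add(Pow(Add(10, -5), 2), 92)) = Mul(-146, Add(Pow(5, 2), 92)) = Mul(-146, Add(25, 92)) = Mul(-146, 117) = -17082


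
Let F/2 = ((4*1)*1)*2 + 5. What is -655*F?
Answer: -17030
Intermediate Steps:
F = 26 (F = 2*(((4*1)*1)*2 + 5) = 2*((4*1)*2 + 5) = 2*(4*2 + 5) = 2*(8 + 5) = 2*13 = 26)
-655*F = -655*26 = -17030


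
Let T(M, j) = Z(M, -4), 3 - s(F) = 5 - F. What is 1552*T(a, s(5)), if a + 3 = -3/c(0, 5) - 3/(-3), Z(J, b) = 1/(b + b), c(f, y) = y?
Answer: -194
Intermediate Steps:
s(F) = -2 + F (s(F) = 3 - (5 - F) = 3 + (-5 + F) = -2 + F)
Z(J, b) = 1/(2*b)
a = -13/5 (a = -3 + (-3/5 - 3/(-3)) = -3 + (-3*⅕ - 3*(-⅓)) = -3 + (-⅗ + 1) = -3 + ⅖ = -13/5 ≈ -2.6000)
T(M, j) = -⅛ (T(M, j) = (½)/(-4) = (½)*(-¼) = -⅛)
1552*T(a, s(5)) = 1552*(-⅛) = -194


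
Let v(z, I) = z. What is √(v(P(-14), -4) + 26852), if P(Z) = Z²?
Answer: 14*√138 ≈ 164.46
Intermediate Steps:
√(v(P(-14), -4) + 26852) = √((-14)² + 26852) = √(196 + 26852) = √27048 = 14*√138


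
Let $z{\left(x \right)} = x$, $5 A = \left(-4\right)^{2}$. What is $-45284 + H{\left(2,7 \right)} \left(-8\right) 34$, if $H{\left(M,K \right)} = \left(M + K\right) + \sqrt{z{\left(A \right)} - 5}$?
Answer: $-47732 - \frac{816 i \sqrt{5}}{5} \approx -47732.0 - 364.93 i$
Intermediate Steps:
$A = \frac{16}{5}$ ($A = \frac{\left(-4\right)^{2}}{5} = \frac{1}{5} \cdot 16 = \frac{16}{5} \approx 3.2$)
$H{\left(M,K \right)} = K + M + \frac{3 i \sqrt{5}}{5}$ ($H{\left(M,K \right)} = \left(M + K\right) + \sqrt{\frac{16}{5} - 5} = \left(K + M\right) + \sqrt{- \frac{9}{5}} = \left(K + M\right) + \frac{3 i \sqrt{5}}{5} = K + M + \frac{3 i \sqrt{5}}{5}$)
$-45284 + H{\left(2,7 \right)} \left(-8\right) 34 = -45284 + \left(7 + 2 + \frac{3 i \sqrt{5}}{5}\right) \left(-8\right) 34 = -45284 + \left(9 + \frac{3 i \sqrt{5}}{5}\right) \left(-8\right) 34 = -45284 + \left(-72 - \frac{24 i \sqrt{5}}{5}\right) 34 = -45284 - \left(2448 + \frac{816 i \sqrt{5}}{5}\right) = -47732 - \frac{816 i \sqrt{5}}{5}$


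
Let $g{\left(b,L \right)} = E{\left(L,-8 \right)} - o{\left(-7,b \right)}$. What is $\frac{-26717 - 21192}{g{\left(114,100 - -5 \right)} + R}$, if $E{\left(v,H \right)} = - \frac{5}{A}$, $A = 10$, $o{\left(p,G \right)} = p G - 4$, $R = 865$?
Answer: $- \frac{95818}{3333} \approx -28.748$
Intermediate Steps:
$o{\left(p,G \right)} = -4 + G p$ ($o{\left(p,G \right)} = G p - 4 = -4 + G p$)
$E{\left(v,H \right)} = - \frac{1}{2}$ ($E{\left(v,H \right)} = - \frac{5}{10} = \left(-5\right) \frac{1}{10} = - \frac{1}{2}$)
$g{\left(b,L \right)} = \frac{7}{2} + 7 b$ ($g{\left(b,L \right)} = - \frac{1}{2} - \left(-4 + b \left(-7\right)\right) = - \frac{1}{2} - \left(-4 - 7 b\right) = - \frac{1}{2} + \left(4 + 7 b\right) = \frac{7}{2} + 7 b$)
$\frac{-26717 - 21192}{g{\left(114,100 - -5 \right)} + R} = \frac{-26717 - 21192}{\left(\frac{7}{2} + 7 \cdot 114\right) + 865} = - \frac{47909}{\left(\frac{7}{2} + 798\right) + 865} = - \frac{47909}{\frac{1603}{2} + 865} = - \frac{47909}{\frac{3333}{2}} = \left(-47909\right) \frac{2}{3333} = - \frac{95818}{3333}$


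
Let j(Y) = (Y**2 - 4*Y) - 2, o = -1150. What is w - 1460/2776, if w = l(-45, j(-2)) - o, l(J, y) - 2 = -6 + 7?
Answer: 799817/694 ≈ 1152.5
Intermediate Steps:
j(Y) = -2 + Y**2 - 4*Y
l(J, y) = 3 (l(J, y) = 2 + (-6 + 7) = 2 + 1 = 3)
w = 1153 (w = 3 - 1*(-1150) = 3 + 1150 = 1153)
w - 1460/2776 = 1153 - 1460/2776 = 1153 - 1460*1/2776 = 1153 - 365/694 = 799817/694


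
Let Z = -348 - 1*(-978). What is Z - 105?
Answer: 525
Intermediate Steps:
Z = 630 (Z = -348 + 978 = 630)
Z - 105 = 630 - 105 = 525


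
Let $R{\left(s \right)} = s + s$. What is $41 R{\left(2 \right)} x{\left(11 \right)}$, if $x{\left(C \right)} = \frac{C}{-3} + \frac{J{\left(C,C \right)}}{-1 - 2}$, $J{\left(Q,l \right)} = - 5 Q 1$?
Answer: $\frac{7216}{3} \approx 2405.3$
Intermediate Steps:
$R{\left(s \right)} = 2 s$
$J{\left(Q,l \right)} = - 5 Q$
$x{\left(C \right)} = \frac{4 C}{3}$ ($x{\left(C \right)} = \frac{C}{-3} + \frac{\left(-5\right) C}{-1 - 2} = C \left(- \frac{1}{3}\right) + \frac{\left(-5\right) C}{-3} = - \frac{C}{3} + - 5 C \left(- \frac{1}{3}\right) = - \frac{C}{3} + \frac{5 C}{3} = \frac{4 C}{3}$)
$41 R{\left(2 \right)} x{\left(11 \right)} = 41 \cdot 2 \cdot 2 \cdot \frac{4}{3} \cdot 11 = 41 \cdot 4 \cdot \frac{44}{3} = 164 \cdot \frac{44}{3} = \frac{7216}{3}$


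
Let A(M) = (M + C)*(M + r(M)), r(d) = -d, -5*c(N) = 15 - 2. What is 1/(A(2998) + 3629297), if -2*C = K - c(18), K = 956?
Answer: 1/3629297 ≈ 2.7554e-7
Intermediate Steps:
c(N) = -13/5 (c(N) = -(15 - 2)/5 = -⅕*13 = -13/5)
C = -4793/10 (C = -(956 - 1*(-13/5))/2 = -(956 + 13/5)/2 = -½*4793/5 = -4793/10 ≈ -479.30)
A(M) = 0 (A(M) = (M - 4793/10)*(M - M) = (-4793/10 + M)*0 = 0)
1/(A(2998) + 3629297) = 1/(0 + 3629297) = 1/3629297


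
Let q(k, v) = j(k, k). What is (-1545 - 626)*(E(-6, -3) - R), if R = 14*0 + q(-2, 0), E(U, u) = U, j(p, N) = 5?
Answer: 23881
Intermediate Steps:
q(k, v) = 5
R = 5 (R = 14*0 + 5 = 0 + 5 = 5)
(-1545 - 626)*(E(-6, -3) - R) = (-1545 - 626)*(-6 - 1*5) = -2171*(-6 - 5) = -2171*(-11) = 23881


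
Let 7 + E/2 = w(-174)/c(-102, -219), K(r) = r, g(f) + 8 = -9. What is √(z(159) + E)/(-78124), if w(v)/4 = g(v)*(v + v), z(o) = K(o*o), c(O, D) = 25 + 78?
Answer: -√272932387/8046772 ≈ -0.0020531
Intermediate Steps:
c(O, D) = 103
g(f) = -17 (g(f) = -8 - 9 = -17)
z(o) = o² (z(o) = o*o = o²)
w(v) = -136*v (w(v) = 4*(-17*(v + v)) = 4*(-34*v) = -136*v)
E = 45886/103 (E = -14 + 2*(-136*(-174)/103) = -14 + 2*(23664*(1/103)) = -14 + 2*(23664/103) = -14 + 47328/103 = 45886/103 ≈ 445.50)
√(z(159) + E)/(-78124) = √(159² + 45886/103)/(-78124) = √(25281 + 45886/103)*(-1/78124) = √(2649829/103)*(-1/78124) = (√272932387/103)*(-1/78124) = -√272932387/8046772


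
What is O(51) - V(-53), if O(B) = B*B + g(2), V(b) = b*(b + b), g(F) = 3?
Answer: -3014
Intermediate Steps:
V(b) = 2*b² (V(b) = b*(2*b) = 2*b²)
O(B) = 3 + B² (O(B) = B*B + 3 = B² + 3 = 3 + B²)
O(51) - V(-53) = (3 + 51²) - 2*(-53)² = (3 + 2601) - 2*2809 = 2604 - 1*5618 = 2604 - 5618 = -3014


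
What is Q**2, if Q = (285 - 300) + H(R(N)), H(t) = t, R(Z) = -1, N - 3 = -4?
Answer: 256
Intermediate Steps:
N = -1 (N = 3 - 4 = -1)
Q = -16 (Q = (285 - 300) - 1 = -15 - 1 = -16)
Q**2 = (-16)**2 = 256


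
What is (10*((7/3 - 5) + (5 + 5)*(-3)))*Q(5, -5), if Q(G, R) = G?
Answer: -4900/3 ≈ -1633.3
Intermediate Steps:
(10*((7/3 - 5) + (5 + 5)*(-3)))*Q(5, -5) = (10*((7/3 - 5) + (5 + 5)*(-3)))*5 = (10*((7*(1/3) - 5) + 10*(-3)))*5 = (10*((7/3 - 5) - 30))*5 = (10*(-8/3 - 30))*5 = (10*(-98/3))*5 = -980/3*5 = -4900/3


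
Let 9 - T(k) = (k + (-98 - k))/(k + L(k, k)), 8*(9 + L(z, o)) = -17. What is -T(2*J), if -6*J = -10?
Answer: 669/187 ≈ 3.5775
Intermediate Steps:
L(z, o) = -89/8 (L(z, o) = -9 + (1/8)*(-17) = -9 - 17/8 = -89/8)
J = 5/3 (J = -1/6*(-10) = 5/3 ≈ 1.6667)
T(k) = 9 + 98/(-89/8 + k) (T(k) = 9 - (k + (-98 - k))/(k - 89/8) = 9 - (-98)/(-89/8 + k) = 9 + 98/(-89/8 + k))
-T(2*J) = -(-17 + 72*(2*(5/3)))/(-89 + 8*(2*(5/3))) = -(-17 + 72*(10/3))/(-89 + 8*(10/3)) = -(-17 + 240)/(-89 + 80/3) = -223/(-187/3) = -(-3)*223/187 = -1*(-669/187) = 669/187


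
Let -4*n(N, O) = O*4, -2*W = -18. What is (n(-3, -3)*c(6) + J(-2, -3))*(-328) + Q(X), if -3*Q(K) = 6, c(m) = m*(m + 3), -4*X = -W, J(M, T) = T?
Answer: -52154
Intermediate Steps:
W = 9 (W = -½*(-18) = 9)
n(N, O) = -O (n(N, O) = -O*4/4 = -O)
X = 9/4 (X = -(-1)*9/4 = -¼*(-9) = 9/4 ≈ 2.2500)
c(m) = m*(3 + m)
Q(K) = -2 (Q(K) = -⅓*6 = -2)
(n(-3, -3)*c(6) + J(-2, -3))*(-328) + Q(X) = ((-1*(-3))*(6*(3 + 6)) - 3)*(-328) - 2 = (3*(6*9) - 3)*(-328) - 2 = (3*54 - 3)*(-328) - 2 = (162 - 3)*(-328) - 2 = 159*(-328) - 2 = -52152 - 2 = -52154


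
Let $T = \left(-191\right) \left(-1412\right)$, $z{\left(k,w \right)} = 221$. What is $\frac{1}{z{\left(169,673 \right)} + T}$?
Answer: $\frac{1}{269913} \approx 3.7049 \cdot 10^{-6}$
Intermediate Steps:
$T = 269692$
$\frac{1}{z{\left(169,673 \right)} + T} = \frac{1}{221 + 269692} = \frac{1}{269913}$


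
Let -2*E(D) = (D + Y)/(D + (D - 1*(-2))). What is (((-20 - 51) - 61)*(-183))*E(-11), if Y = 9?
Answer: -6039/5 ≈ -1207.8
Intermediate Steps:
E(D) = -(9 + D)/(2*(2 + 2*D)) (E(D) = -(D + 9)/(2*(D + (D - 1*(-2)))) = -(9 + D)/(2*(D + (D + 2))) = -(9 + D)/(2*(D + (2 + D))) = -(9 + D)/(2*(2 + 2*D)))
(((-20 - 51) - 61)*(-183))*E(-11) = (((-20 - 51) - 61)*(-183))*((-9 - 1*(-11))/(4*(1 - 11))) = ((-71 - 61)*(-183))*((¼)*(-9 + 11)/(-10)) = (-132*(-183))*((¼)*(-⅒)*2) = 24156*(-1/20) = -6039/5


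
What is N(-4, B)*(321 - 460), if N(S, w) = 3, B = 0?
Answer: -417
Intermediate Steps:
N(-4, B)*(321 - 460) = 3*(321 - 460) = 3*(-139) = -417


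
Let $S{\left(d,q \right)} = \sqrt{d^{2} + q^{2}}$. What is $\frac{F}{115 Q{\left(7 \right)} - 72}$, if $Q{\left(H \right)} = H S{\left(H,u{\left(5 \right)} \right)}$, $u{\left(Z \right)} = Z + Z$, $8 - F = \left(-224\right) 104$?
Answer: $\frac{1677888}{96550541} + \frac{18759720 \sqrt{149}}{96550541} \approx 2.3891$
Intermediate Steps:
$F = 23304$ ($F = 8 - \left(-224\right) 104 = 8 - -23296 = 8 + 23296 = 23304$)
$u{\left(Z \right)} = 2 Z$
$Q{\left(H \right)} = H \sqrt{100 + H^{2}}$ ($Q{\left(H \right)} = H \sqrt{H^{2} + \left(2 \cdot 5\right)^{2}} = H \sqrt{H^{2} + 10^{2}} = H \sqrt{H^{2} + 100} = H \sqrt{100 + H^{2}}$)
$\frac{F}{115 Q{\left(7 \right)} - 72} = \frac{23304}{115 \cdot 7 \sqrt{100 + 7^{2}} - 72} = \frac{23304}{115 \cdot 7 \sqrt{100 + 49} - 72} = \frac{23304}{115 \cdot 7 \sqrt{149} - 72} = \frac{23304}{805 \sqrt{149} - 72} = \frac{23304}{-72 + 805 \sqrt{149}}$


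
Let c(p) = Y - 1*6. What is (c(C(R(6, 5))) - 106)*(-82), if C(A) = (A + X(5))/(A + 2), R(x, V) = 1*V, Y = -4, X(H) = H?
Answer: 9512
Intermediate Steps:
R(x, V) = V
C(A) = (5 + A)/(2 + A) (C(A) = (A + 5)/(A + 2) = (5 + A)/(2 + A))
c(p) = -10 (c(p) = -4 - 1*6 = -4 - 6 = -10)
(c(C(R(6, 5))) - 106)*(-82) = (-10 - 106)*(-82) = -116*(-82) = 9512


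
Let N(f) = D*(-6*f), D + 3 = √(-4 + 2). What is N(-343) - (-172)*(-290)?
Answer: -56054 + 2058*I*√2 ≈ -56054.0 + 2910.5*I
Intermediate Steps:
D = -3 + I*√2 (D = -3 + √(-4 + 2) = -3 + √(-2) = -3 + I*√2 ≈ -3.0 + 1.4142*I)
N(f) = -6*f*(-3 + I*√2) (N(f) = (-3 + I*√2)*(-6*f) = -6*f*(-3 + I*√2))
N(-343) - (-172)*(-290) = 6*(-343)*(3 - I*√2) - (-172)*(-290) = (-6174 + 2058*I*√2) - 1*49880 = (-6174 + 2058*I*√2) - 49880 = -56054 + 2058*I*√2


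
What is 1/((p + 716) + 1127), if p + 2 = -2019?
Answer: -1/178 ≈ -0.0056180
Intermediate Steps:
p = -2021 (p = -2 - 2019 = -2021)
1/((p + 716) + 1127) = 1/((-2021 + 716) + 1127) = 1/(-1305 + 1127) = 1/(-178) = -1/178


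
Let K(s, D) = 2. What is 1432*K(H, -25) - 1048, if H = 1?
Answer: 1816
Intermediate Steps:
1432*K(H, -25) - 1048 = 1432*2 - 1048 = 2864 - 1048 = 1816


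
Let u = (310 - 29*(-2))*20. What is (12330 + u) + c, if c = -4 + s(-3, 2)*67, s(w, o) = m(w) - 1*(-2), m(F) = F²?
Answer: 20423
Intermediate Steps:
s(w, o) = 2 + w² (s(w, o) = w² - 1*(-2) = w² + 2 = 2 + w²)
c = 733 (c = -4 + (2 + (-3)²)*67 = -4 + (2 + 9)*67 = -4 + 11*67 = -4 + 737 = 733)
u = 7360 (u = (310 + 58)*20 = 368*20 = 7360)
(12330 + u) + c = (12330 + 7360) + 733 = 19690 + 733 = 20423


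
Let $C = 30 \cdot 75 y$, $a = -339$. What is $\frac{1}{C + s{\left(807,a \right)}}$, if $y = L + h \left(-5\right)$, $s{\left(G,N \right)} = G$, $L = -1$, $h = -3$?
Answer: $\frac{1}{32307} \approx 3.0953 \cdot 10^{-5}$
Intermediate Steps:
$y = 14$ ($y = -1 - -15 = -1 + 15 = 14$)
$C = 31500$ ($C = 30 \cdot 75 \cdot 14 = 2250 \cdot 14 = 31500$)
$\frac{1}{C + s{\left(807,a \right)}} = \frac{1}{31500 + 807} = \frac{1}{32307}$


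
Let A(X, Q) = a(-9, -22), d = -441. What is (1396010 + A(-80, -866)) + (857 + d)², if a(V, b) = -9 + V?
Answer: 1569048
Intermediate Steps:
A(X, Q) = -18 (A(X, Q) = -9 - 9 = -18)
(1396010 + A(-80, -866)) + (857 + d)² = (1396010 - 18) + (857 - 441)² = 1395992 + 416² = 1395992 + 173056 = 1569048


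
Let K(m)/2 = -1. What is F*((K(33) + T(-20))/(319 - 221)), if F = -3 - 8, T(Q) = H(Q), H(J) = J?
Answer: 121/49 ≈ 2.4694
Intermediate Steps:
K(m) = -2 (K(m) = 2*(-1) = -2)
T(Q) = Q
F = -11
F*((K(33) + T(-20))/(319 - 221)) = -11*(-2 - 20)/(319 - 221) = -(-242)/98 = -11*(-11/49) = 121/49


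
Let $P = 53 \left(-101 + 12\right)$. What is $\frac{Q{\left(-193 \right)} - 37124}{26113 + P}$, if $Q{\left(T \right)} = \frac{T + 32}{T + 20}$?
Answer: $- \frac{6422291}{3701508} \approx -1.735$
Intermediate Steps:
$Q{\left(T \right)} = \frac{32 + T}{20 + T}$
$P = -4717$ ($P = 53 \left(-89\right) = -4717$)
$\frac{Q{\left(-193 \right)} - 37124}{26113 + P} = \frac{\frac{32 - 193}{20 - 193} - 37124}{26113 - 4717} = \frac{\frac{1}{-173} \left(-161\right) - 37124}{21396} = \left(\left(- \frac{1}{173}\right) \left(-161\right) - 37124\right) \frac{1}{21396} = \left(\frac{161}{173} - 37124\right) \frac{1}{21396} = \left(- \frac{6422291}{173}\right) \frac{1}{21396} = - \frac{6422291}{3701508}$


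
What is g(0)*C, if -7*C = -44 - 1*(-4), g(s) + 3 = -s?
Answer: -120/7 ≈ -17.143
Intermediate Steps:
g(s) = -3 - s
C = 40/7 (C = -(-44 - 1*(-4))/7 = -(-44 + 4)/7 = -⅐*(-40) = 40/7 ≈ 5.7143)
g(0)*C = (-3 - 1*0)*(40/7) = (-3 + 0)*(40/7) = -3*40/7 = -120/7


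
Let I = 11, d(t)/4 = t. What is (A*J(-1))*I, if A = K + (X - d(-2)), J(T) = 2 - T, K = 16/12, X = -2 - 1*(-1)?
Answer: 275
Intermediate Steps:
d(t) = 4*t
X = -1 (X = -2 + 1 = -1)
K = 4/3 (K = 16*(1/12) = 4/3 ≈ 1.3333)
A = 25/3 (A = 4/3 + (-1 - 4*(-2)) = 4/3 + (-1 - 1*(-8)) = 4/3 + (-1 + 8) = 4/3 + 7 = 25/3 ≈ 8.3333)
(A*J(-1))*I = (25*(2 - 1*(-1))/3)*11 = (25*(2 + 1)/3)*11 = ((25/3)*3)*11 = 25*11 = 275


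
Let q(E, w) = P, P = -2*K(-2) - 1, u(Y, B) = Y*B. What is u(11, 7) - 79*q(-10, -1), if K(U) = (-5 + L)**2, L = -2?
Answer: 7898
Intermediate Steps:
K(U) = 49 (K(U) = (-5 - 2)**2 = (-7)**2 = 49)
u(Y, B) = B*Y
P = -99 (P = -2*49 - 1 = -98 - 1 = -99)
q(E, w) = -99
u(11, 7) - 79*q(-10, -1) = 7*11 - 79*(-99) = 77 + 7821 = 7898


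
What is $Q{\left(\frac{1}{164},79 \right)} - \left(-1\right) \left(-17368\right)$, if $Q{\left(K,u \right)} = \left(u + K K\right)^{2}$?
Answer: $- \frac{8049209868063}{723394816} \approx -11127.0$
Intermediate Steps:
$Q{\left(K,u \right)} = \left(u + K^{2}\right)^{2}$
$Q{\left(\frac{1}{164},79 \right)} - \left(-1\right) \left(-17368\right) = \left(79 + \left(\frac{1}{164}\right)^{2}\right)^{2} - \left(-1\right) \left(-17368\right) = \left(79 + \left(\frac{1}{164}\right)^{2}\right)^{2} - 17368 = \left(79 + \frac{1}{26896}\right)^{2} - 17368 = \left(\frac{2124785}{26896}\right)^{2} - 17368 = \frac{4514711296225}{723394816} - 17368 = - \frac{8049209868063}{723394816}$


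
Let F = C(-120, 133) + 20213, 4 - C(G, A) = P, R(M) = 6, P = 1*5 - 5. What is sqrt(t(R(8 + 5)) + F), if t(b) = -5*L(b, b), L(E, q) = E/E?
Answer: 2*sqrt(5053) ≈ 142.17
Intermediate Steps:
L(E, q) = 1
P = 0 (P = 5 - 5 = 0)
C(G, A) = 4 (C(G, A) = 4 - 1*0 = 4 + 0 = 4)
F = 20217 (F = 4 + 20213 = 20217)
t(b) = -5 (t(b) = -5*1 = -5)
sqrt(t(R(8 + 5)) + F) = sqrt(-5 + 20217) = sqrt(20212) = 2*sqrt(5053)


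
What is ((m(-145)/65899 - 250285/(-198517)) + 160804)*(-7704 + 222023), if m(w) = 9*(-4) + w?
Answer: 450855578150159601230/13082071783 ≈ 3.4464e+10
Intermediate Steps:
m(w) = -36 + w
((m(-145)/65899 - 250285/(-198517)) + 160804)*(-7704 + 222023) = (((-36 - 145)/65899 - 250285/(-198517)) + 160804)*(-7704 + 222023) = ((-181*1/65899 - 250285*(-1/198517)) + 160804)*214319 = ((-181/65899 + 250285/198517) + 160804)*214319 = (16457599638/13082071783 + 160804)*214319 = (2103665928593170/13082071783)*214319 = 450855578150159601230/13082071783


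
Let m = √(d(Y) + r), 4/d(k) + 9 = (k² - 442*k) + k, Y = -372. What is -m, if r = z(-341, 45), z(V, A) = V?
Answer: -I*√3465396843609/100809 ≈ -18.466*I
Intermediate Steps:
r = -341
d(k) = 4/(-9 + k² - 441*k) (d(k) = 4/(-9 + ((k² - 442*k) + k)) = 4/(-9 + (k² - 441*k)) = 4/(-9 + k² - 441*k))
m = I*√3465396843609/100809 (m = √(4/(-9 + (-372)² - 441*(-372)) - 341) = √(4/(-9 + 138384 + 164052) - 341) = √(4/302427 - 341) = √(-103127603/302427) = I*√3465396843609/100809 ≈ 18.466*I)
-m = -I*√3465396843609/100809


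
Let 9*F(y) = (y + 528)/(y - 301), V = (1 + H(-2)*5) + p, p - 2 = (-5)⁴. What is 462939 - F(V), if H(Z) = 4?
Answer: 481919107/1041 ≈ 4.6294e+5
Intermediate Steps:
p = 627 (p = 2 + (-5)⁴ = 2 + 625 = 627)
V = 648 (V = (1 + 4*5) + 627 = (1 + 20) + 627 = 21 + 627 = 648)
F(y) = (528 + y)/(9*(-301 + y)) (F(y) = ((y + 528)/(y - 301))/9 = ((528 + y)/(-301 + y))/9 = (528 + y)/(9*(-301 + y)))
462939 - F(V) = 462939 - (528 + 648)/(9*(-301 + 648)) = 462939 - 1176/(9*347) = 462939 - 1*392/1041 = 462939 - 392/1041 = 481919107/1041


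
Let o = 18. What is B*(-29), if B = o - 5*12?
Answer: 1218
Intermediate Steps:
B = -42 (B = 18 - 5*12 = 18 - 60 = -42)
B*(-29) = -42*(-29) = 1218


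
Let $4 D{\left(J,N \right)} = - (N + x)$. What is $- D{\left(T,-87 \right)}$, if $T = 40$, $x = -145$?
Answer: $-58$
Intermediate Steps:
$D{\left(J,N \right)} = \frac{145}{4} - \frac{N}{4}$ ($D{\left(J,N \right)} = \frac{\left(-1\right) \left(N - 145\right)}{4} = \frac{\left(-1\right) \left(-145 + N\right)}{4} = \frac{145 - N}{4} = \frac{145}{4} - \frac{N}{4}$)
$- D{\left(T,-87 \right)} = - (\frac{145}{4} - - \frac{87}{4}) = - (\frac{145}{4} + \frac{87}{4}) = \left(-1\right) 58 = -58$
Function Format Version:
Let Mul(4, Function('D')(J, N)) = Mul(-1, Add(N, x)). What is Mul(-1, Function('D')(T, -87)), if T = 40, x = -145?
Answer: -58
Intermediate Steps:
Function('D')(J, N) = Add(Rational(145, 4), Mul(Rational(-1, 4), N)) (Function('D')(J, N) = Mul(Rational(1, 4), Mul(-1, Add(N, -145))) = Mul(Rational(1, 4), Mul(-1, Add(-145, N))) = Mul(Rational(1, 4), Add(145, Mul(-1, N))) = Add(Rational(145, 4), Mul(Rational(-1, 4), N)))
Mul(-1, Function('D')(T, -87)) = Mul(-1, Add(Rational(145, 4), Mul(Rational(-1, 4), -87))) = Mul(-1, Add(Rational(145, 4), Rational(87, 4))) = Mul(-1, 58) = -58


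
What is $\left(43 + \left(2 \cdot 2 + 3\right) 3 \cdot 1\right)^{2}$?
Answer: $4096$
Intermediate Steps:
$\left(43 + \left(2 \cdot 2 + 3\right) 3 \cdot 1\right)^{2} = \left(43 + \left(4 + 3\right) 3 \cdot 1\right)^{2} = \left(43 + 7 \cdot 3 \cdot 1\right)^{2} = \left(43 + 21 \cdot 1\right)^{2} = \left(43 + 21\right)^{2} = 64^{2} = 4096$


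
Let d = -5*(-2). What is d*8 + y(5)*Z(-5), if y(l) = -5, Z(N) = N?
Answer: 105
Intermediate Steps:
d = 10
d*8 + y(5)*Z(-5) = 10*8 - 5*(-5) = 80 + 25 = 105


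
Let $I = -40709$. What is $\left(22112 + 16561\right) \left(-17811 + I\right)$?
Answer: $-2263143960$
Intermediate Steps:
$\left(22112 + 16561\right) \left(-17811 + I\right) = \left(22112 + 16561\right) \left(-17811 - 40709\right) = 38673 \left(-58520\right) = -2263143960$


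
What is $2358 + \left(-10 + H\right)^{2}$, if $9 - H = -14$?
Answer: $2527$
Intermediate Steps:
$H = 23$ ($H = 9 - -14 = 9 + 14 = 23$)
$2358 + \left(-10 + H\right)^{2} = 2358 + \left(-10 + 23\right)^{2} = 2358 + 13^{2} = 2358 + 169 = 2527$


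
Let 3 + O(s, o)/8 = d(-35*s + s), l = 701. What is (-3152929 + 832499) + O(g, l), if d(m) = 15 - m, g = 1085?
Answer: -2025214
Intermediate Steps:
O(s, o) = 96 + 272*s (O(s, o) = -24 + 8*(15 - (-35*s + s)) = -24 + 8*(15 - (-34)*s) = -24 + 8*(15 + 34*s) = -24 + (120 + 272*s) = 96 + 272*s)
(-3152929 + 832499) + O(g, l) = (-3152929 + 832499) + (96 + 272*1085) = -2320430 + (96 + 295120) = -2320430 + 295216 = -2025214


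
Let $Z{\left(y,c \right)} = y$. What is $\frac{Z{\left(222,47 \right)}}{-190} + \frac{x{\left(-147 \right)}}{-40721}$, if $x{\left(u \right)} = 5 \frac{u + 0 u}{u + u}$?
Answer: $- \frac{9040537}{7736990} \approx -1.1685$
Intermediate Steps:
$x{\left(u \right)} = \frac{5}{2}$ ($x{\left(u \right)} = 5 \frac{u + 0}{2 u} = 5 u \frac{1}{2 u} = 5 \cdot \frac{1}{2} = \frac{5}{2}$)
$\frac{Z{\left(222,47 \right)}}{-190} + \frac{x{\left(-147 \right)}}{-40721} = \frac{222}{-190} + \frac{5}{2 \left(-40721\right)} = 222 \left(- \frac{1}{190}\right) + \frac{5}{2} \left(- \frac{1}{40721}\right) = - \frac{111}{95} - \frac{5}{81442} = - \frac{9040537}{7736990}$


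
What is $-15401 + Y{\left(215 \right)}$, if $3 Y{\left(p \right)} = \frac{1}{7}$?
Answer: $- \frac{323420}{21} \approx -15401.0$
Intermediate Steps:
$Y{\left(p \right)} = \frac{1}{21}$ ($Y{\left(p \right)} = \frac{1}{3 \cdot 7} = \frac{1}{3} \cdot \frac{1}{7} = \frac{1}{21}$)
$-15401 + Y{\left(215 \right)} = -15401 + \frac{1}{21} = - \frac{323420}{21}$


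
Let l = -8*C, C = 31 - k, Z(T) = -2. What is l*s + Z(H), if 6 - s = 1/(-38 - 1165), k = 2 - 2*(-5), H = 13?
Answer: -1099694/1203 ≈ -914.13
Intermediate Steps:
k = 12 (k = 2 + 10 = 12)
C = 19 (C = 31 - 1*12 = 31 - 12 = 19)
s = 7219/1203 (s = 6 - 1/(-38 - 1165) = 6 - 1/(-1203) = 6 - 1*(-1/1203) = 6 + 1/1203 = 7219/1203 ≈ 6.0008)
l = -152 (l = -8*19 = -152)
l*s + Z(H) = -152*7219/1203 - 2 = -1097288/1203 - 2 = -1099694/1203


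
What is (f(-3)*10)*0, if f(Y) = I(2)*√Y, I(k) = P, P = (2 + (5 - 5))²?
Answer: 0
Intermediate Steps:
P = 4 (P = (2 + 0)² = 2² = 4)
I(k) = 4
f(Y) = 4*√Y
(f(-3)*10)*0 = ((4*√(-3))*10)*0 = ((4*(I*√3))*10)*0 = ((4*I*√3)*10)*0 = (40*I*√3)*0 = 0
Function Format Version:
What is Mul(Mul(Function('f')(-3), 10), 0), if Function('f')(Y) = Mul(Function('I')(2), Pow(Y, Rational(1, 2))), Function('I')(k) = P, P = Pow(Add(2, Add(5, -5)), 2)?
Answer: 0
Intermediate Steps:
P = 4 (P = Pow(Add(2, 0), 2) = Pow(2, 2) = 4)
Function('I')(k) = 4
Function('f')(Y) = Mul(4, Pow(Y, Rational(1, 2)))
Mul(Mul(Function('f')(-3), 10), 0) = Mul(Mul(Mul(4, Pow(-3, Rational(1, 2))), 10), 0) = Mul(Mul(Mul(4, Mul(I, Pow(3, Rational(1, 2)))), 10), 0) = Mul(Mul(Mul(4, I, Pow(3, Rational(1, 2))), 10), 0) = Mul(Mul(40, I, Pow(3, Rational(1, 2))), 0) = 0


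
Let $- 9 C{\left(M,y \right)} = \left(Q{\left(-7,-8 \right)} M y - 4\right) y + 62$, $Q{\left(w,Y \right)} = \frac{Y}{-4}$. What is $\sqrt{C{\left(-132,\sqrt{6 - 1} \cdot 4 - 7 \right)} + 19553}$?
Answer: $\frac{\sqrt{209943 - 14768 \sqrt{5}}}{3} \approx 140.21$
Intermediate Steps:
$Q{\left(w,Y \right)} = - \frac{Y}{4}$ ($Q{\left(w,Y \right)} = Y \left(- \frac{1}{4}\right) = - \frac{Y}{4}$)
$C{\left(M,y \right)} = - \frac{62}{9} - \frac{y \left(-4 + 2 M y\right)}{9}$ ($C{\left(M,y \right)} = - \frac{\left(\left(- \frac{1}{4}\right) \left(-8\right) M y - 4\right) y + 62}{9} = - \frac{\left(2 M y - 4\right) y + 62}{9} = - \frac{\left(-4 + 2 M y\right) y + 62}{9} = - \frac{y \left(-4 + 2 M y\right) + 62}{9} = - \frac{62 + y \left(-4 + 2 M y\right)}{9} = - \frac{62}{9} - \frac{y \left(-4 + 2 M y\right)}{9}$)
$\sqrt{C{\left(-132,\sqrt{6 - 1} \cdot 4 - 7 \right)} + 19553} = \sqrt{\left(- \frac{62}{9} + \frac{4 \left(\sqrt{6 - 1} \cdot 4 - 7\right)}{9} - - \frac{88 \left(\sqrt{6 - 1} \cdot 4 - 7\right)^{2}}{3}\right) + 19553} = \sqrt{\left(- \frac{62}{9} + \frac{4 \left(\sqrt{5} \cdot 4 - 7\right)}{9} - - \frac{88 \left(\sqrt{5} \cdot 4 - 7\right)^{2}}{3}\right) + 19553} = \sqrt{\left(- \frac{62}{9} + \frac{4 \left(4 \sqrt{5} - 7\right)}{9} - - \frac{88 \left(4 \sqrt{5} - 7\right)^{2}}{3}\right) + 19553} = \sqrt{\left(- \frac{62}{9} + \frac{4 \left(-7 + 4 \sqrt{5}\right)}{9} - - \frac{88 \left(-7 + 4 \sqrt{5}\right)^{2}}{3}\right) + 19553} = \sqrt{\left(- \frac{62}{9} - \left(\frac{28}{9} - \frac{16 \sqrt{5}}{9}\right) + \frac{88 \left(-7 + 4 \sqrt{5}\right)^{2}}{3}\right) + 19553} = \sqrt{\left(-10 + \frac{16 \sqrt{5}}{9} + \frac{88 \left(-7 + 4 \sqrt{5}\right)^{2}}{3}\right) + 19553} = \sqrt{19543 + \frac{16 \sqrt{5}}{9} + \frac{88 \left(-7 + 4 \sqrt{5}\right)^{2}}{3}}$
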